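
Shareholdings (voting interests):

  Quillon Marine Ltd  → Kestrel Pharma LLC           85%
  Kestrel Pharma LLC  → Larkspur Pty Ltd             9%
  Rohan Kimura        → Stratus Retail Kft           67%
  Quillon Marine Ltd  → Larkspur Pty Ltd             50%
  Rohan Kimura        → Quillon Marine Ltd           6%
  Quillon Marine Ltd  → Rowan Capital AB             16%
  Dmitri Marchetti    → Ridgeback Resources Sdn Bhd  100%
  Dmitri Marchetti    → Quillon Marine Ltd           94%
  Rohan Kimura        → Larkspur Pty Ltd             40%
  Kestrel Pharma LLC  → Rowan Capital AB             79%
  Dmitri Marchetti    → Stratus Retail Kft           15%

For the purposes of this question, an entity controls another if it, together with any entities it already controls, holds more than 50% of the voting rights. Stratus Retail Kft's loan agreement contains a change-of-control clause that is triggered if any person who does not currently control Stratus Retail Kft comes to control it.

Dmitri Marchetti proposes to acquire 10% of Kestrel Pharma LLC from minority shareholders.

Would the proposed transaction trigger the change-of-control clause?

No

The purchase changes only Dmitri's holdings, so Dmitri is the only person who could newly come to control Stratus.
Dmitri holds 94% of Quillon, so Dmitri controls Quillon.
Dmitri holds 100% of Ridgeback, so Dmitri controls Ridgeback.
Quillon holds 85% of Kestrel, so Dmitri controls Kestrel.
Kestrel and Quillon together hold 79% + 16% = 95% of Rowan, so Dmitri controls Rowan.
Quillon and Kestrel together hold 50% + 9% = 59% of Larkspur, so Dmitri controls Larkspur.
In Stratus, Dmitri's side holds only 15%, not > 50%.
So before the transaction, Dmitri does not control Stratus.
After the purchase, Dmitri holds 10% of Kestrel directly.
Quillon and Dmitri together hold 85% + 10% = 95% of Kestrel, so Dmitri controls Kestrel.
After the transaction, Dmitri's side holds 15% of Stratus, not > 50%, so Dmitri still does not control Stratus.
No new person acquires control, so the clause is not triggered.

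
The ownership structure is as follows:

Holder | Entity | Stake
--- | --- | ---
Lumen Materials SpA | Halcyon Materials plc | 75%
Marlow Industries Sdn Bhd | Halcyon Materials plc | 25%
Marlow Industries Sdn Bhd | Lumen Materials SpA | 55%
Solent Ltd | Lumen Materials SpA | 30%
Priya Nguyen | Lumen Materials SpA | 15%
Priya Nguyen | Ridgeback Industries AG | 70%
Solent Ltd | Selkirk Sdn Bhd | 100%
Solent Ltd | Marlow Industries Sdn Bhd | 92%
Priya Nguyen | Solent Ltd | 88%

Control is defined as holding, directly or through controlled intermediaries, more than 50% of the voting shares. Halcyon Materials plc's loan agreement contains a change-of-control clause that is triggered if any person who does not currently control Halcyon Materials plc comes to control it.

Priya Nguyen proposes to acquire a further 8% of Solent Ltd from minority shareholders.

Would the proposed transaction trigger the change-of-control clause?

No

The purchase changes only Priya's holdings, so Priya is the only person who could newly come to control Halcyon.
Priya holds 88% of Solent, so Priya controls Solent.
Solent holds 92% of Marlow, so Priya controls Marlow.
Solent and Priya and Marlow together hold 30% + 15% + 55% = 100% of Lumen, so Priya controls Lumen.
Marlow and Lumen together hold 25% + 75% = 100% of Halcyon, so Priya controls Halcyon.
So Priya already controls Halcyon before the transaction.
After the purchase, Priya's direct stake in Solent rises to 88% + 8% = 96%.
Priya controlled Halcyon already, so this is not a new person acquiring control; every other person's position is unchanged or reduced.
No new person acquires control, so the clause is not triggered.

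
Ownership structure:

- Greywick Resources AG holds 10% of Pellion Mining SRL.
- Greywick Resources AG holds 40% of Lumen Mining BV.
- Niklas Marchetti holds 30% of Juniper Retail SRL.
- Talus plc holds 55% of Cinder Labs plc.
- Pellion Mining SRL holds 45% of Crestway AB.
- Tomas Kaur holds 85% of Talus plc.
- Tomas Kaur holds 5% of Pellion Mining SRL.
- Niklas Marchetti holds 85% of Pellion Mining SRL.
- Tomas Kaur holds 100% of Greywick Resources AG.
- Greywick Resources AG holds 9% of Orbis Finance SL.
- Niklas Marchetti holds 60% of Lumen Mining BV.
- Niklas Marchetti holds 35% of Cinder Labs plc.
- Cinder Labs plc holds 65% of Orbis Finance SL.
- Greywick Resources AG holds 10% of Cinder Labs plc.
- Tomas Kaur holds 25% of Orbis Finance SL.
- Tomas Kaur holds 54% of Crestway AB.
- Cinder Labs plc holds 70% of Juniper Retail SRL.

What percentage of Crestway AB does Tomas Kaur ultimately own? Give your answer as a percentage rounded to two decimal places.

Tomas reaches Crestway along 3 paths.
Via Greywick → Pellion: 100% × 10% × 45% = 4.5%.
Via Pellion: 5% × 45% = 2.25%.
Direct stake: 54% = 54%.
Total: 4.5% + 2.25% + 54% = 60.75%.

60.75%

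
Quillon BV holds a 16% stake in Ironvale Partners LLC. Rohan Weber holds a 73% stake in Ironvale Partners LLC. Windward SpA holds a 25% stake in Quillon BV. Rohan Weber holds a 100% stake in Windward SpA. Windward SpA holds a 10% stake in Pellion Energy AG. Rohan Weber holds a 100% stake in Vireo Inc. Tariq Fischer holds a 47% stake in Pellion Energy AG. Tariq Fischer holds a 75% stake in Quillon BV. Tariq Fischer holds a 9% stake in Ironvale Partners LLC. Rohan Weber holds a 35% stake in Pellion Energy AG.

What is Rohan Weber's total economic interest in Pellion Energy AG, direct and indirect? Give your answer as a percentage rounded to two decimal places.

45.00%

Rohan reaches Pellion along 2 paths.
Via Windward: 100% × 10% = 10%.
Direct stake: 35% = 35%.
Total: 10% + 35% = 45%.
Rounded: 45.00%.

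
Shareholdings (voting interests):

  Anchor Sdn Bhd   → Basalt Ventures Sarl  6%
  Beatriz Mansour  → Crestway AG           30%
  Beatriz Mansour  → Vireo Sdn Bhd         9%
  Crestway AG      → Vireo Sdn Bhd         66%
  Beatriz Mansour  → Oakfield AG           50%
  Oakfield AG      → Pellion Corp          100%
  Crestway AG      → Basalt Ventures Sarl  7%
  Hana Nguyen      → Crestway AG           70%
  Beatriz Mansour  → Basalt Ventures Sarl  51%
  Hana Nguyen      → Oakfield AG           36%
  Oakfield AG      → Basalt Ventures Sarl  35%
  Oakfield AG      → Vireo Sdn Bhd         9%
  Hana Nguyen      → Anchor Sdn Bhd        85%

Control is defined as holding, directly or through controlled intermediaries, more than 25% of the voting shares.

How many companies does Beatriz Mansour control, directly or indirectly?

5

Beatriz holds 50% of Oakfield, so Beatriz controls Oakfield.
Beatriz holds 30% of Crestway, so Beatriz controls Crestway.
Beatriz and Oakfield and Crestway together hold 9% + 9% + 66% = 84% of Vireo, so Beatriz controls Vireo.
Beatriz and Crestway and Oakfield together hold 51% + 7% + 35% = 93% of Basalt, so Beatriz controls Basalt.
Oakfield holds 100% of Pellion, so Beatriz controls Pellion.
No other company's threshold is met.
Beatriz controls 5 companies.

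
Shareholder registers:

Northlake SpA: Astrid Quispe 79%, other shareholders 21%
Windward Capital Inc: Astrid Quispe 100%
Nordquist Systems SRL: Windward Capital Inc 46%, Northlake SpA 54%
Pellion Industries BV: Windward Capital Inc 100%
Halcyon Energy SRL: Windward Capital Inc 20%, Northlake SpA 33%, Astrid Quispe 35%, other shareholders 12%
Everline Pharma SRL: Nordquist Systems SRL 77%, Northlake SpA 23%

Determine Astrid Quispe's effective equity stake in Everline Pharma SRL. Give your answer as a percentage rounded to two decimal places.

86.44%

Astrid reaches Everline along 3 paths.
Via Windward → Nordquist: 100% × 46% × 77% = 35.42%.
Via Northlake → Nordquist: 79% × 54% × 77% = 32.8482%.
Via Northlake: 79% × 23% = 18.17%.
Total: 35.42% + 32.8482% + 18.17% = 86.4382%.
Rounded: 86.44%.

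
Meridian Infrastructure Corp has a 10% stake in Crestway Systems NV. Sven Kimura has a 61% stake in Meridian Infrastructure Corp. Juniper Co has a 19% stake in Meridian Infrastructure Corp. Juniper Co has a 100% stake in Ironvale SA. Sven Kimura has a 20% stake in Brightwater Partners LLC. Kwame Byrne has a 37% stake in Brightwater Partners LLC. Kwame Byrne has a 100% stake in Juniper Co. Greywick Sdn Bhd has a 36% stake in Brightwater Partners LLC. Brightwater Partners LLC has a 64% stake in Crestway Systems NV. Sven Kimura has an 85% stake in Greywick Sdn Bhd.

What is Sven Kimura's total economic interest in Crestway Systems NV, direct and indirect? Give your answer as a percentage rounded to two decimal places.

Sven reaches Crestway along 3 paths.
Via Meridian: 61% × 10% = 6.1%.
Via Greywick → Brightwater: 85% × 36% × 64% = 19.584%.
Via Brightwater: 20% × 64% = 12.8%.
Total: 6.1% + 19.584% + 12.8% = 38.484%.
Rounded: 38.48%.

38.48%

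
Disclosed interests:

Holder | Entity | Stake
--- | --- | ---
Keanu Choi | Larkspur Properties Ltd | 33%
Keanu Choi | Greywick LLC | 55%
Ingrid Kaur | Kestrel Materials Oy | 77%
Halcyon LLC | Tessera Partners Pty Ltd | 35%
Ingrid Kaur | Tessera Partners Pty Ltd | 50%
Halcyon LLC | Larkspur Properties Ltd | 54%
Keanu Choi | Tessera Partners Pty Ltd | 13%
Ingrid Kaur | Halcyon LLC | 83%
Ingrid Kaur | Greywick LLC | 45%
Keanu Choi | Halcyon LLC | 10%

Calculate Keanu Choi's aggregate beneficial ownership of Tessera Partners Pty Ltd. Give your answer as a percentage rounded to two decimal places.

Keanu reaches Tessera along 2 paths.
Via Halcyon: 10% × 35% = 3.5%.
Direct stake: 13% = 13%.
Total: 3.5% + 13% = 16.5%.
Rounded: 16.50%.

16.50%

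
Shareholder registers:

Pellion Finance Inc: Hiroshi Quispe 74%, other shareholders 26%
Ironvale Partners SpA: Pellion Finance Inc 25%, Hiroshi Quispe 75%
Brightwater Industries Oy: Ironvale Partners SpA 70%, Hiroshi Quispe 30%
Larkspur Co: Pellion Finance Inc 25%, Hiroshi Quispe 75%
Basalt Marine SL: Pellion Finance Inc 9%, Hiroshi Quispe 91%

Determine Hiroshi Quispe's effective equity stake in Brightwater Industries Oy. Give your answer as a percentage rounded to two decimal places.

Hiroshi reaches Brightwater along 3 paths.
Via Pellion → Ironvale: 74% × 25% × 70% = 12.95%.
Via Ironvale: 75% × 70% = 52.5%.
Direct stake: 30% = 30%.
Total: 12.95% + 52.5% + 30% = 95.45%.

95.45%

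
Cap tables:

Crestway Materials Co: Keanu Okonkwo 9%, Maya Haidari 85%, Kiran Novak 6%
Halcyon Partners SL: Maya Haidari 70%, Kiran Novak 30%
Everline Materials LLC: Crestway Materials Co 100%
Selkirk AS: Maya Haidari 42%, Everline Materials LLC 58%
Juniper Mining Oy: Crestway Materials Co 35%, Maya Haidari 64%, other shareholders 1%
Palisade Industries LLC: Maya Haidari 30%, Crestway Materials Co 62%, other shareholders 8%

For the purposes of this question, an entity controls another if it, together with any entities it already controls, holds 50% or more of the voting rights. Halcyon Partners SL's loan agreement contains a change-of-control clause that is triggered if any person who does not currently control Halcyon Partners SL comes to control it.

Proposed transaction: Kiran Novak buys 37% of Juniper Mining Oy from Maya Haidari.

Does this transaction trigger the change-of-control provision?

No

The purchase adds only to Kiran's holdings (Maya's stake shrinks), so Kiran is the only person who could newly come to control Halcyon.
Kiran's largest direct stake is 30% in Halcyon, which does not meet the threshold, so Kiran controls no company.
In Halcyon, Kiran's side holds only 30%, not ≥ 50%.
So before the transaction, Kiran does not control Halcyon.
After the purchase, Kiran holds 37% of Juniper directly, and Maya's stake falls to 27%.
Kiran's side now holds 37% of Juniper, not ≥ 50%, so Kiran still does not control Juniper.
After the transaction, Kiran's side holds 30% of Halcyon, not ≥ 50%, so Kiran still does not control Halcyon.
No new person acquires control, so the clause is not triggered.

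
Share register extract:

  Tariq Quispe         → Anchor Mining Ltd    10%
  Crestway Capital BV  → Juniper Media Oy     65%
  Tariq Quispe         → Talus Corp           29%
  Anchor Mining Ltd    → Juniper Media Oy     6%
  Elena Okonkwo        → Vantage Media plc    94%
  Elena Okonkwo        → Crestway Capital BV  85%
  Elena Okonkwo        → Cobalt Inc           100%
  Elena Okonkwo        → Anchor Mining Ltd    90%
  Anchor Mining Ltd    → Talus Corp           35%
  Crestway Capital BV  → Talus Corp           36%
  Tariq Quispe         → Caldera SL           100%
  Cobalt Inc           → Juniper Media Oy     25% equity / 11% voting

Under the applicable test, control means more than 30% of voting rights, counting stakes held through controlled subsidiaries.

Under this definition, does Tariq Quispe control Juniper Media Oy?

Tariq holds 100% of Caldera, so Tariq controls Caldera.
Neither Tariq nor any entity Tariq controls holds any voting interest in Juniper.
So Tariq does not control Juniper.

No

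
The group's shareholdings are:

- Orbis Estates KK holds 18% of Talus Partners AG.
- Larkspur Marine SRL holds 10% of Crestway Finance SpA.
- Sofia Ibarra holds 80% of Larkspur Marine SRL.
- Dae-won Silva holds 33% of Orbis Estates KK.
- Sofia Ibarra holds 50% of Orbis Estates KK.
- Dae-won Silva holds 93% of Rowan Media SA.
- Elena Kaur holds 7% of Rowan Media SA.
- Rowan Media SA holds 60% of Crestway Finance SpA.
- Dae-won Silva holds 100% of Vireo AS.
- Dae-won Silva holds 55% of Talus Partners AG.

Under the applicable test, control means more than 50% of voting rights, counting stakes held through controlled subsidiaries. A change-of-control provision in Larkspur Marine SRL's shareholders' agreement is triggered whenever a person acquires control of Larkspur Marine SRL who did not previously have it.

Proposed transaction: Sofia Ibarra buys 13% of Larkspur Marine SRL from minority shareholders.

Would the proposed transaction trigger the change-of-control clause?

The purchase changes only Sofia's holdings, so Sofia is the only person who could newly come to control Larkspur.
Sofia holds 80% of Larkspur, so Sofia controls Larkspur.
So Sofia already controls Larkspur before the transaction.
After the purchase, Sofia's direct stake in Larkspur rises to 80% + 13% = 93%.
Sofia controlled Larkspur already, so this is not a new person acquiring control; every other person's position is unchanged or reduced.
No new person acquires control, so the clause is not triggered.

No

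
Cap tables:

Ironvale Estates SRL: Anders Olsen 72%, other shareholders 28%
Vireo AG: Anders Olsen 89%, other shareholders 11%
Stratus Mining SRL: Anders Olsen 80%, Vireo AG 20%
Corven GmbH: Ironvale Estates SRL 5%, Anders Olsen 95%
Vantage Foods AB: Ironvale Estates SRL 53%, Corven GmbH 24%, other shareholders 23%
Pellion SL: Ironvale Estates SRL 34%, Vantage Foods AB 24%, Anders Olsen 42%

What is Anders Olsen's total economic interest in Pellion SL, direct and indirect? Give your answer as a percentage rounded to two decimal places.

81.32%

Anders reaches Pellion along 5 paths.
Via Ironvale: 72% × 34% = 24.48%.
Via Ironvale → Vantage: 72% × 53% × 24% = 9.1584%.
Via Ironvale → Corven → Vantage: 72% × 5% × 24% × 24% = 0.20736%.
Via Corven → Vantage: 95% × 24% × 24% = 5.472%.
Direct stake: 42% = 42%.
Total: 24.48% + 9.1584% + 0.20736% + 5.472% + 42% = 81.31776%.
Rounded: 81.32%.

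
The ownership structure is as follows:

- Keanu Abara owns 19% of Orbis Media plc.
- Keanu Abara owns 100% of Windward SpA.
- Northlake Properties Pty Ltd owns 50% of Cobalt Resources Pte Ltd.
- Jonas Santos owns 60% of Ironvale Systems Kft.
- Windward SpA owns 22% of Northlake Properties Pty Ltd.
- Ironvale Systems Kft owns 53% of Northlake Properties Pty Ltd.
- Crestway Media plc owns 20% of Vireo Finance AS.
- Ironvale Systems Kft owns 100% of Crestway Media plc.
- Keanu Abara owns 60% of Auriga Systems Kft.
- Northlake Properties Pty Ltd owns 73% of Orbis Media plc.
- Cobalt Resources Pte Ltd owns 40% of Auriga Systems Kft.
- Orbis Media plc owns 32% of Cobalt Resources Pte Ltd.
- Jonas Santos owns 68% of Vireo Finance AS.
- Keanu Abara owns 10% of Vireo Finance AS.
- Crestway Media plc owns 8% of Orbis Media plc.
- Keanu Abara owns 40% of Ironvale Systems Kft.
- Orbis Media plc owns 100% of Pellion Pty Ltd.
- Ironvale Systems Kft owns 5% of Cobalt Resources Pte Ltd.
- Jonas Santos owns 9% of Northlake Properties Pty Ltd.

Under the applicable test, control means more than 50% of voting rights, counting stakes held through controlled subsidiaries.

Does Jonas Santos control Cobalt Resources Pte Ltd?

Jonas holds 60% of Ironvale, so Jonas controls Ironvale.
Ironvale holds 100% of Crestway, so Jonas controls Crestway.
Ironvale and Jonas together hold 53% + 9% = 62% of Northlake, so Jonas controls Northlake.
Northlake and Crestway together hold 73% + 8% = 81% of Orbis, so Jonas controls Orbis.
Northlake and Ironvale and Orbis together hold 50% + 5% + 32% = 87% of Cobalt, so Jonas controls Cobalt.

Yes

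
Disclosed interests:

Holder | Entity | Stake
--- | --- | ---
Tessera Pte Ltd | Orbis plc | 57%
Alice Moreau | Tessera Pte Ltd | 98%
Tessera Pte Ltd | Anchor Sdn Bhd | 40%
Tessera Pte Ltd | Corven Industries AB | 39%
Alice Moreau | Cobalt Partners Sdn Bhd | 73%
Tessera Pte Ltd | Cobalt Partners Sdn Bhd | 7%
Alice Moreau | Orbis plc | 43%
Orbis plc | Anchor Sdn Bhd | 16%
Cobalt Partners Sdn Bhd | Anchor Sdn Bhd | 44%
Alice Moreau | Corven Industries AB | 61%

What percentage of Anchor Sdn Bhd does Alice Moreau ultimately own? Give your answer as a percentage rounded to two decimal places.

Alice reaches Anchor along 5 paths.
Via Tessera: 98% × 40% = 39.2%.
Via Tessera → Cobalt: 98% × 7% × 44% = 3.0184%.
Via Cobalt: 73% × 44% = 32.12%.
Via Tessera → Orbis: 98% × 57% × 16% = 8.9376%.
Via Orbis: 43% × 16% = 6.88%.
Total: 39.2% + 3.0184% + 32.12% + 8.9376% + 6.88% = 90.156%.
Rounded: 90.16%.

90.16%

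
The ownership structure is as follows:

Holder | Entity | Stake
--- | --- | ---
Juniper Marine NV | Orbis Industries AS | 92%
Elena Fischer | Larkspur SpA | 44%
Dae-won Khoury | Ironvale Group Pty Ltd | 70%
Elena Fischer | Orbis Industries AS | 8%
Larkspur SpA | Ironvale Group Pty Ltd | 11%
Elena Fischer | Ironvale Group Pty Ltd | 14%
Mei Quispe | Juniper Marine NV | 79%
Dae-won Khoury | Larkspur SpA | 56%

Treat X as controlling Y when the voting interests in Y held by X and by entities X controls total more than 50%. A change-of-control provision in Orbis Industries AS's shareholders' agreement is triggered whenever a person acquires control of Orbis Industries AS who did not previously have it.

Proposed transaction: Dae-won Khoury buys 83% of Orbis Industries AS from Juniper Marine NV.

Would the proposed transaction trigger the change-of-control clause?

The purchase adds only to Dae-won's holdings (Juniper's stake shrinks), so Dae-won is the only person who could newly come to control Orbis.
Dae-won holds 56% of Larkspur, so Dae-won controls Larkspur.
Dae-won and Larkspur together hold 70% + 11% = 81% of Ironvale, so Dae-won controls Ironvale.
Neither Dae-won nor any entity Dae-won controls holds any voting interest in Orbis.
So before the transaction, Dae-won does not control Orbis.
After the purchase, Dae-won holds 83% of Orbis directly, and Juniper's stake falls to 9%.
Dae-won holds 83% of Orbis, so Dae-won controls Orbis.
Dae-won did not control Orbis before and does after, so the clause is triggered.

Yes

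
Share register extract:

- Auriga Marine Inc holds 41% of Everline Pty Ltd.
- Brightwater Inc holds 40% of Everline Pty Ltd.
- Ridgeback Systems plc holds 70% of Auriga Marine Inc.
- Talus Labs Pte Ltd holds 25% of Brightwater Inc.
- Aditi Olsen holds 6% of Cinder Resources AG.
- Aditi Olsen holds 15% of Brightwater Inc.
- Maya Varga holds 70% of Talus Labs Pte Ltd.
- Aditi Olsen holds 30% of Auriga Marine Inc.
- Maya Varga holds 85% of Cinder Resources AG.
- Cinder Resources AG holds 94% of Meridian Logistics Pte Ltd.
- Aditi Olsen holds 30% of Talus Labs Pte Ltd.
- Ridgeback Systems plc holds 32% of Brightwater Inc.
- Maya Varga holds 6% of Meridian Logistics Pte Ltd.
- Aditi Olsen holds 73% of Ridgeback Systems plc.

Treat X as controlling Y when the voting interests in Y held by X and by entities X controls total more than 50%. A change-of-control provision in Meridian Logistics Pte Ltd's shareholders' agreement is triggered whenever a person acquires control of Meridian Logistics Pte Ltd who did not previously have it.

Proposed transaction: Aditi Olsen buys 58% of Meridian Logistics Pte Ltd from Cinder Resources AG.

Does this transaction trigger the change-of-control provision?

The purchase adds only to Aditi's holdings (Cinder's stake shrinks), so Aditi is the only person who could newly come to control Meridian.
Aditi holds 73% of Ridgeback, so Aditi controls Ridgeback.
Aditi and Ridgeback together hold 30% + 70% = 100% of Auriga, so Aditi controls Auriga.
Neither Aditi nor any entity Aditi controls holds any voting interest in Meridian.
So before the transaction, Aditi does not control Meridian.
After the purchase, Aditi holds 58% of Meridian directly, and Cinder's stake falls to 36%.
Aditi holds 58% of Meridian, so Aditi controls Meridian.
Aditi did not control Meridian before and does after, so the clause is triggered.

Yes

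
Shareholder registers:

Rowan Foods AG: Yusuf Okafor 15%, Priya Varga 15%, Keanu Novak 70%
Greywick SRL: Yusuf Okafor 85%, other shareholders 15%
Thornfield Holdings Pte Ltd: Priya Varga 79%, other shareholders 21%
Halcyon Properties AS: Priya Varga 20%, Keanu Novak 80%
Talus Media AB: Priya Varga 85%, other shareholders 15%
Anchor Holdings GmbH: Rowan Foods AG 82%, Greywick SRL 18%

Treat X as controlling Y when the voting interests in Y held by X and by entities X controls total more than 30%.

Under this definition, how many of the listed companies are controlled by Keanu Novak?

Keanu holds 70% of Rowan, so Keanu controls Rowan.
Keanu holds 80% of Halcyon, so Keanu controls Halcyon.
Rowan holds 82% of Anchor, so Keanu controls Anchor.
No other company's threshold is met.
Keanu controls 3 companies.

3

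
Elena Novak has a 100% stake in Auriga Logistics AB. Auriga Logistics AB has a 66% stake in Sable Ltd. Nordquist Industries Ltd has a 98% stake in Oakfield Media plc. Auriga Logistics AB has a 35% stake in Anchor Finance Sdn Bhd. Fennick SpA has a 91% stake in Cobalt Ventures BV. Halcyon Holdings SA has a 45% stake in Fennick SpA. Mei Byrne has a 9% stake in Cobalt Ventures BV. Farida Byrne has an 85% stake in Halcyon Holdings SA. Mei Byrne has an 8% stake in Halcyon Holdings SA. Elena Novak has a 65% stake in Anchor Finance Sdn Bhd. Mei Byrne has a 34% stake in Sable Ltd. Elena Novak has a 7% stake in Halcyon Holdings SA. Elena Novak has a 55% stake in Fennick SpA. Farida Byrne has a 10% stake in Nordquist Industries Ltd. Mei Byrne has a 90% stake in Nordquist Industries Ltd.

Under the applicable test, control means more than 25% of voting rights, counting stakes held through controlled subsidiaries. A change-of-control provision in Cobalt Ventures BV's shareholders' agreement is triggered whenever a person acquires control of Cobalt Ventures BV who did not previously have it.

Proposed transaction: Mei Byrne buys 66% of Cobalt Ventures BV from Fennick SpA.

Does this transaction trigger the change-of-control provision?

The purchase adds only to Mei's holdings (Fennick's stake shrinks), so Mei is the only person who could newly come to control Cobalt.
Mei holds 90% of Nordquist, so Mei controls Nordquist.
Mei holds 34% of Sable, so Mei controls Sable.
Nordquist holds 98% of Oakfield, so Mei controls Oakfield.
In Cobalt, Mei's side holds only 9%, not > 25%.
So before the transaction, Mei does not control Cobalt.
After the purchase, Mei's direct stake in Cobalt rises to 9% + 66% = 75%, and Fennick's stake falls to 25%.
Mei holds 75% of Cobalt, so Mei controls Cobalt.
Mei did not control Cobalt before and does after, so the clause is triggered.

Yes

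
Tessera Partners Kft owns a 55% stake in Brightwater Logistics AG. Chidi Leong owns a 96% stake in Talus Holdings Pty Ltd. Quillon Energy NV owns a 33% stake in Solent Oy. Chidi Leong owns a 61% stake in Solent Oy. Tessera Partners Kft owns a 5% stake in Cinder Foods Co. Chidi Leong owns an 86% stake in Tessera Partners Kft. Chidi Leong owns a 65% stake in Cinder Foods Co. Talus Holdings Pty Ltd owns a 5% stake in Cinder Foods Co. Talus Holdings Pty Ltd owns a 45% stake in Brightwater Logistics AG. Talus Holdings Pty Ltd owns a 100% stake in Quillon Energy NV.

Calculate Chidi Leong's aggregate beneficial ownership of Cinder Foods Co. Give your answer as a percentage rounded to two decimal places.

Chidi reaches Cinder along 3 paths.
Via Talus: 96% × 5% = 4.8%.
Direct stake: 65% = 65%.
Via Tessera: 86% × 5% = 4.3%.
Total: 4.8% + 65% + 4.3% = 74.1%.
Rounded: 74.10%.

74.10%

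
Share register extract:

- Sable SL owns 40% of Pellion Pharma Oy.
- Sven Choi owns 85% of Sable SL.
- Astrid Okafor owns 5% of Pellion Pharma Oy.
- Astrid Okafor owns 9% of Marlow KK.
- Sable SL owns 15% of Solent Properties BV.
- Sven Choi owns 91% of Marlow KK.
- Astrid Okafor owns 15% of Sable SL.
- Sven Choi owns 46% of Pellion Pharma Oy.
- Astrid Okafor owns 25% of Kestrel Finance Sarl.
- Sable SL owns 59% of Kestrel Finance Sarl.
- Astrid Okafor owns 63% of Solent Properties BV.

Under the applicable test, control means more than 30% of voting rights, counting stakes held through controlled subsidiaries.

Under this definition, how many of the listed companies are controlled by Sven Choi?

Sven holds 91% of Marlow, so Sven controls Marlow.
Sven holds 85% of Sable, so Sven controls Sable.
Sable holds 59% of Kestrel, so Sven controls Kestrel.
Sven and Sable together hold 46% + 40% = 86% of Pellion, so Sven controls Pellion.
No other company's threshold is met.
Sven controls 4 companies.

4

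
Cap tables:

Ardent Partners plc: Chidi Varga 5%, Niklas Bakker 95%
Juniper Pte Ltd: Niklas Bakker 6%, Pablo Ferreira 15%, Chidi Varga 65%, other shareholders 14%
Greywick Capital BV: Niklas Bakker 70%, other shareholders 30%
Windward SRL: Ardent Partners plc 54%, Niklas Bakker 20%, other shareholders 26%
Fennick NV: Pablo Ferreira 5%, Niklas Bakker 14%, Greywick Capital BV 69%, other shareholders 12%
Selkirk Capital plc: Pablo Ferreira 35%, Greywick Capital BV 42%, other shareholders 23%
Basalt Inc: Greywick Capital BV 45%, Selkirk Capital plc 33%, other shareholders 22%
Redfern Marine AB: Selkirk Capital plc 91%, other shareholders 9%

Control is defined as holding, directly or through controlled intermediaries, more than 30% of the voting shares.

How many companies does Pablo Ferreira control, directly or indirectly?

3

Pablo holds 35% of Selkirk, so Pablo controls Selkirk.
Selkirk holds 33% of Basalt, so Pablo controls Basalt.
Selkirk holds 91% of Redfern, so Pablo controls Redfern.
No other company's threshold is met.
Pablo controls 3 companies.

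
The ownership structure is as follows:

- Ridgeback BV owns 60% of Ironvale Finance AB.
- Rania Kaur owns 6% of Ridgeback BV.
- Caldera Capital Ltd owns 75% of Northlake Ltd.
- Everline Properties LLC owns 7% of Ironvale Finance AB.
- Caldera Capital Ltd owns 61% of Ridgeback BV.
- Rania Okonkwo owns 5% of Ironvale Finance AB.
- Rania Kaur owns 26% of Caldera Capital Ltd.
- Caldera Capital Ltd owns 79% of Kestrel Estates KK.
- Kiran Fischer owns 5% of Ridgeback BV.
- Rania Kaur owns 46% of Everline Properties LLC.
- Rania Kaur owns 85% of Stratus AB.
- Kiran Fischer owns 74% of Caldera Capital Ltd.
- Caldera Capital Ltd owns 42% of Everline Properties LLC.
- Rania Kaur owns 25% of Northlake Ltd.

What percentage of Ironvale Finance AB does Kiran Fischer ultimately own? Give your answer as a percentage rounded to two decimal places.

Kiran reaches Ironvale along 3 paths.
Via Caldera → Everline: 74% × 42% × 7% = 2.1756%.
Via Caldera → Ridgeback: 74% × 61% × 60% = 27.084%.
Via Ridgeback: 5% × 60% = 3%.
Total: 2.1756% + 27.084% + 3% = 32.2596%.
Rounded: 32.26%.

32.26%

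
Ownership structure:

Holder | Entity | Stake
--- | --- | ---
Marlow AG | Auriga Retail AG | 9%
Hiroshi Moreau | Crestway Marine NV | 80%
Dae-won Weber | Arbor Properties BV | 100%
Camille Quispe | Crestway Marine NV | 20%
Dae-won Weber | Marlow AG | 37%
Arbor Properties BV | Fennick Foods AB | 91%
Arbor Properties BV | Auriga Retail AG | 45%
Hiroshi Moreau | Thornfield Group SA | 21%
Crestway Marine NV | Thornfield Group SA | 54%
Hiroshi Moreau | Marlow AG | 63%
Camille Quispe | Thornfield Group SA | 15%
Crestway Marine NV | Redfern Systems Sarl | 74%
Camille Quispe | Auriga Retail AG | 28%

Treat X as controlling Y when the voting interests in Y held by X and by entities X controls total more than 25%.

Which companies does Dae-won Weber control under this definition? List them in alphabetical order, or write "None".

Arbor Properties BV, Auriga Retail AG, Fennick Foods AB, Marlow AG

Dae-won holds 37% of Marlow, so Dae-won controls Marlow.
Dae-won holds 100% of Arbor, so Dae-won controls Arbor.
Marlow and Arbor together hold 9% + 45% = 54% of Auriga, so Dae-won controls Auriga.
Arbor holds 91% of Fennick, so Dae-won controls Fennick.
No other company's threshold is met.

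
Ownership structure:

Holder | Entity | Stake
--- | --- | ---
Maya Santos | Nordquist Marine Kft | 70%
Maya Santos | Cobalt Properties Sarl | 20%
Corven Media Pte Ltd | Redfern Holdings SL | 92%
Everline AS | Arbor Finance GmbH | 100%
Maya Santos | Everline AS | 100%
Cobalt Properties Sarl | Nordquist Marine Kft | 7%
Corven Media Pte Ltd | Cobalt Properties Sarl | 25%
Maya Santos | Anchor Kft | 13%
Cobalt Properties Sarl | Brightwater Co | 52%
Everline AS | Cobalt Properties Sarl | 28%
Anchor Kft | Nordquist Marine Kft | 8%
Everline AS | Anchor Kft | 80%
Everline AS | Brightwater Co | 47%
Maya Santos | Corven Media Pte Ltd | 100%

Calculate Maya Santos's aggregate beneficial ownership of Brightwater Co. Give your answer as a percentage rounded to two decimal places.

84.96%

Maya reaches Brightwater along 4 paths.
Via Everline: 100% × 47% = 47%.
Via Everline → Cobalt: 100% × 28% × 52% = 14.56%.
Via Corven → Cobalt: 100% × 25% × 52% = 13%.
Via Cobalt: 20% × 52% = 10.4%.
Total: 47% + 14.56% + 13% + 10.4% = 84.96%.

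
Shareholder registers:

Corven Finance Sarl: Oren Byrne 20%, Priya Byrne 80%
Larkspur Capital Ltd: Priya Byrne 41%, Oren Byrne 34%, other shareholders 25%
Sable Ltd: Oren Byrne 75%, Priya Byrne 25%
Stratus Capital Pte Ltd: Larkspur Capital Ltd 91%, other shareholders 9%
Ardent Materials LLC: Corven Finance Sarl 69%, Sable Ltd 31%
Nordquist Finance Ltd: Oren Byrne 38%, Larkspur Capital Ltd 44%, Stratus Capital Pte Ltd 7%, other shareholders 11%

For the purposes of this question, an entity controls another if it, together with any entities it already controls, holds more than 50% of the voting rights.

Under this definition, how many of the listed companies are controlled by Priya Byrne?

Priya holds 80% of Corven, so Priya controls Corven.
Corven holds 69% of Ardent, so Priya controls Ardent.
No other company's threshold is met.
Priya controls 2 companies.

2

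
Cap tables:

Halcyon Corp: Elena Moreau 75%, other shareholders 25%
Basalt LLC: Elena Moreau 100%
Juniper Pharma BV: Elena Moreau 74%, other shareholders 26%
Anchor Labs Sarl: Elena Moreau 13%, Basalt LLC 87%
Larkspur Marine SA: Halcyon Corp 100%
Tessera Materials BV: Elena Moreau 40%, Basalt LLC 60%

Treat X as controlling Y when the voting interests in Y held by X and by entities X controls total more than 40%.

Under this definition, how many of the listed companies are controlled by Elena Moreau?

Elena holds 75% of Halcyon, so Elena controls Halcyon.
Elena holds 100% of Basalt, so Elena controls Basalt.
Elena holds 74% of Juniper, so Elena controls Juniper.
Elena and Basalt together hold 13% + 87% = 100% of Anchor, so Elena controls Anchor.
Halcyon holds 100% of Larkspur, so Elena controls Larkspur.
Elena and Basalt together hold 40% + 60% = 100% of Tessera, so Elena controls Tessera.
Elena controls 6 companies.

6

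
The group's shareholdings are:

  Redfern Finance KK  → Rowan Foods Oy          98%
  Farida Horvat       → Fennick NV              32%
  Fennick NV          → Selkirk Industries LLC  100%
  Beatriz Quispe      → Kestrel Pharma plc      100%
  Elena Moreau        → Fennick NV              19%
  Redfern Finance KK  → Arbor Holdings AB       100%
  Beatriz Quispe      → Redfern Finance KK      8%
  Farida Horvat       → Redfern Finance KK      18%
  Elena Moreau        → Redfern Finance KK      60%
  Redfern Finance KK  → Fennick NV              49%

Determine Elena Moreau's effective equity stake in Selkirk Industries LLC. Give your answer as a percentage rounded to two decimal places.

Elena reaches Selkirk along 2 paths.
Via Fennick: 19% × 100% = 19%.
Via Redfern → Fennick: 60% × 49% × 100% = 29.4%.
Total: 19% + 29.4% = 48.4%.
Rounded: 48.40%.

48.40%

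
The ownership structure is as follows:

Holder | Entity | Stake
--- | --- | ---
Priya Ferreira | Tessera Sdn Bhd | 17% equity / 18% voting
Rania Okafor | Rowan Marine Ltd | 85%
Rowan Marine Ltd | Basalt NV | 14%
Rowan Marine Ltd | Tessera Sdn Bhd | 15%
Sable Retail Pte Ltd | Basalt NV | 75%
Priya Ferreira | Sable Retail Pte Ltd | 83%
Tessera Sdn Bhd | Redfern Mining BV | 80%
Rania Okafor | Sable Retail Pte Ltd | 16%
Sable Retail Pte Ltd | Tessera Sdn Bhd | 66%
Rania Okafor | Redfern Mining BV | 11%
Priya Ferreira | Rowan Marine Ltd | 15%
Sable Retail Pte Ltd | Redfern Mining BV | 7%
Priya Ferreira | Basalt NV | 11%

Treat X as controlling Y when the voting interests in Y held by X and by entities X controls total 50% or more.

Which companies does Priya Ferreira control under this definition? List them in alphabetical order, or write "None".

Basalt NV, Redfern Mining BV, Sable Retail Pte Ltd, Tessera Sdn Bhd

Priya holds 83% of Sable, so Priya controls Sable.
Priya and Sable together hold 18% + 66% = 84% of Tessera, so Priya controls Tessera.
Sable and Priya together hold 75% + 11% = 86% of Basalt, so Priya controls Basalt.
Tessera and Sable together hold 80% + 7% = 87% of Redfern, so Priya controls Redfern.
No other company's threshold is met.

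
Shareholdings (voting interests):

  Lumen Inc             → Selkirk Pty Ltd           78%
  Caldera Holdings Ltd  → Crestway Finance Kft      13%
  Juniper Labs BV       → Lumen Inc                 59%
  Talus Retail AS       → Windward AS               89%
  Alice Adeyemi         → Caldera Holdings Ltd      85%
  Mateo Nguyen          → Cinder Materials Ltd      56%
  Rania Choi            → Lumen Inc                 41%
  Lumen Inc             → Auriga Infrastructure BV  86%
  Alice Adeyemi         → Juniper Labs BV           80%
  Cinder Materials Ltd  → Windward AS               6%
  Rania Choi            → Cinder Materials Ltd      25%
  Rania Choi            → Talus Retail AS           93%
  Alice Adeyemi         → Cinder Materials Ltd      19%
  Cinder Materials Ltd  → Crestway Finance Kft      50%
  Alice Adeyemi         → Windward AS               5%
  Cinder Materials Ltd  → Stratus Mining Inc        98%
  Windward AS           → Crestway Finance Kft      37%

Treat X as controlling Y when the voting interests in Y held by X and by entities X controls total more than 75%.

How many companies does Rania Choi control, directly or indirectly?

Rania holds 93% of Talus, so Rania controls Talus.
Talus holds 89% of Windward, so Rania controls Windward.
No other company's threshold is met.
Rania controls 2 companies.

2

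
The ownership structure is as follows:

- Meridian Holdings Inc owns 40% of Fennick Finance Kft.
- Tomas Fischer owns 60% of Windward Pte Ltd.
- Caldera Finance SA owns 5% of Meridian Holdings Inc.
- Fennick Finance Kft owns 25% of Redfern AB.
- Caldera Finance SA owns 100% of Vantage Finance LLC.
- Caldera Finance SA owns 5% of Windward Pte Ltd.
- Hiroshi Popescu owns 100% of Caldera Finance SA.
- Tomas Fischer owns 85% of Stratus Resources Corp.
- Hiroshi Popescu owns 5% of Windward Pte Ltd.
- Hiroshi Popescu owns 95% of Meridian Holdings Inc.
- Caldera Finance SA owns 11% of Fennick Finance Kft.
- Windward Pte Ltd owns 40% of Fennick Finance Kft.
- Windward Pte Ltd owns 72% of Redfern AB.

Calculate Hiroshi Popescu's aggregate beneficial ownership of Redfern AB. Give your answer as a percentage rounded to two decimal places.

Hiroshi reaches Redfern along 7 paths.
Via Windward: 5% × 72% = 3.6%.
Via Caldera → Windward: 100% × 5% × 72% = 3.6%.
Via Caldera → Fennick: 100% × 11% × 25% = 2.75%.
Via Windward → Fennick: 5% × 40% × 25% = 0.5%.
Via Caldera → Windward → Fennick: 100% × 5% × 40% × 25% = 0.5%.
Via Meridian → Fennick: 95% × 40% × 25% = 9.5%.
Via Caldera → Meridian → Fennick: 100% × 5% × 40% × 25% = 0.5%.
Total: 3.6% + 3.6% + 2.75% + 0.5% + 0.5% + 9.5% + 0.5% = 20.95%.

20.95%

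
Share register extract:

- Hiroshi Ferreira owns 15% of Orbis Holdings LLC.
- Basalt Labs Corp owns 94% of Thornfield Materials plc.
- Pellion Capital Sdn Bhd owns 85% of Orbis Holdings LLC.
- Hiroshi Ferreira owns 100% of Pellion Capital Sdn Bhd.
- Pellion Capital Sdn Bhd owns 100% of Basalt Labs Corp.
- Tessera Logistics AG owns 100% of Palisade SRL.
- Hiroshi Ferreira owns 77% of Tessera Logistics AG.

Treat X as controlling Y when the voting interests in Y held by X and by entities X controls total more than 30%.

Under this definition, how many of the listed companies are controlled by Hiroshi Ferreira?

Hiroshi holds 77% of Tessera, so Hiroshi controls Tessera.
Hiroshi holds 100% of Pellion, so Hiroshi controls Pellion.
Tessera holds 100% of Palisade, so Hiroshi controls Palisade.
Pellion holds 100% of Basalt, so Hiroshi controls Basalt.
Basalt holds 94% of Thornfield, so Hiroshi controls Thornfield.
Pellion and Hiroshi together hold 85% + 15% = 100% of Orbis, so Hiroshi controls Orbis.
Hiroshi controls 6 companies.

6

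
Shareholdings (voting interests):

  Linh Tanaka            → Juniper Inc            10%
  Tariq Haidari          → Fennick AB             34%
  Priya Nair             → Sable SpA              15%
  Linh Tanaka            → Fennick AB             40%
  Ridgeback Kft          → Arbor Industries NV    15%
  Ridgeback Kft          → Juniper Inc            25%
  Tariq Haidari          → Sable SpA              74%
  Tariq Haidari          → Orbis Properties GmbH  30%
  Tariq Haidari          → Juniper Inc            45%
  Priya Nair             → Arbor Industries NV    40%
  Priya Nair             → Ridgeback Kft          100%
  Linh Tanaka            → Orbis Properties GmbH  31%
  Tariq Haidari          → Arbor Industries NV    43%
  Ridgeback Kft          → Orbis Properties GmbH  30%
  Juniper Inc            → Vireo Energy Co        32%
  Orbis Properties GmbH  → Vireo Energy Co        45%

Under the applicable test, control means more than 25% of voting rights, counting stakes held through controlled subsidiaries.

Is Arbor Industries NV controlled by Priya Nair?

Priya holds 100% of Ridgeback, so Priya controls Ridgeback.
Ridgeback and Priya together hold 15% + 40% = 55% of Arbor, so Priya controls Arbor.

Yes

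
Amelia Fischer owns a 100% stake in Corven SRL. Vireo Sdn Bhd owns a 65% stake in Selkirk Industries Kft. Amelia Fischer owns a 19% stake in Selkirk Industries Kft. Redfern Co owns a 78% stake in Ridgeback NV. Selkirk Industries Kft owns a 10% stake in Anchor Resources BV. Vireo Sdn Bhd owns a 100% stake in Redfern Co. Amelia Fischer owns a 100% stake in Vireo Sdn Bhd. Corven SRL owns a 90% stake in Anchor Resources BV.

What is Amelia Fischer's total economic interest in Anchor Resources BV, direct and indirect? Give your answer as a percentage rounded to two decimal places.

98.40%

Amelia reaches Anchor along 3 paths.
Via Corven: 100% × 90% = 90%.
Via Vireo → Selkirk: 100% × 65% × 10% = 6.5%.
Via Selkirk: 19% × 10% = 1.9%.
Total: 90% + 6.5% + 1.9% = 98.4%.
Rounded: 98.40%.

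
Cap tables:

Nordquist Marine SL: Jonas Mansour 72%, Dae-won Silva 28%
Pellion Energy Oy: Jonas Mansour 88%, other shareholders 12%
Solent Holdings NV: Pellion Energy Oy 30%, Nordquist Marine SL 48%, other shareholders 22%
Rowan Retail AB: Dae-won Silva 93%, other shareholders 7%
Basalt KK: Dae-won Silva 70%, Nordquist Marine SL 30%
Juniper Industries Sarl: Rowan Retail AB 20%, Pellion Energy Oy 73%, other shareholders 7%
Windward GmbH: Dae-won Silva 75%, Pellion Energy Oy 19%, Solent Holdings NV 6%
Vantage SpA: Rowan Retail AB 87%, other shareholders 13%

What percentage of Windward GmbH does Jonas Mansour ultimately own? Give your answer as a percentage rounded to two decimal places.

20.38%

Jonas reaches Windward along 3 paths.
Via Pellion: 88% × 19% = 16.72%.
Via Pellion → Solent: 88% × 30% × 6% = 1.584%.
Via Nordquist → Solent: 72% × 48% × 6% = 2.0736%.
Total: 16.72% + 1.584% + 2.0736% = 20.3776%.
Rounded: 20.38%.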